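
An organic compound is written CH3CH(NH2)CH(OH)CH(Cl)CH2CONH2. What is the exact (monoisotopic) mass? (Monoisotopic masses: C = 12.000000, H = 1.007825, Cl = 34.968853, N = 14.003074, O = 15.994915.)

Element totals:
  C: 6
  H: 13
  Cl: 1
  N: 2
  O: 2
Molecular formula: C6H13ClN2O2.
  M = 6(12.0) + 13(1.007825) + 34.968853 + 2(14.003074) + 2(15.994915)
    = 72.000000 + 13.101725 + 34.968853 + 28.006148 + 31.989830 = 180.066556

180.0666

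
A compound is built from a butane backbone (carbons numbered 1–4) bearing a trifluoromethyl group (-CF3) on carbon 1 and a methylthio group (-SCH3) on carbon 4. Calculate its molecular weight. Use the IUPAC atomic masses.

172.21 g/mol

Atom tally by fragment:
  F3CCH2 → C:2 H:2 F:3
  CH2 → C:1 H:2
  CH2 → C:1 H:2
  CH2SCH3 → C:2 H:5 S:1
Element totals:
  C: 6
  H: 11
  F: 3
  S: 1
Molecular formula: C6H11F3S.
  M = 6(12.011) + 11(1.008) + 3(18.998) + 32.06
    = 72.066 + 11.088 + 56.994 + 32.060 = 172.208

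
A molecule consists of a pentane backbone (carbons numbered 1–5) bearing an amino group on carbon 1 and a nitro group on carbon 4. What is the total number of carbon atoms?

Atom tally by fragment:
  H2NCH2 → C:1 H:4 N:1
  CH2 → C:1 H:2
  CH2 → C:1 H:2
  CH(NO2) → C:1 H:1 N:1 O:2
  CH3 → C:1 H:3
Element totals:
  C: 5
  H: 12
  N: 2
  O: 2

5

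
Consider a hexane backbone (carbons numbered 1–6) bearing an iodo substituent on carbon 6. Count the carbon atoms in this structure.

6

Atom tally by fragment:
  CH3 → C:1 H:3
  CH2 → C:1 H:2
  CH2 → C:1 H:2
  CH2 → C:1 H:2
  CH2 → C:1 H:2
  CH2I → C:1 H:2 I:1
Element totals:
  C: 6
  H: 13
  I: 1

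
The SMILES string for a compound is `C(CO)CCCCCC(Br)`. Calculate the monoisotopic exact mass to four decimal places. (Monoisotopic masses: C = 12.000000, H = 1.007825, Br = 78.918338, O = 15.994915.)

208.0463

Atom tally by fragment:
  HOCH2CH2 → C:2 H:5 O:1
  CH2 → C:1 H:2
  CH2 → C:1 H:2
  CH2 → C:1 H:2
  CH2 → C:1 H:2
  CH2 → C:1 H:2
  CH2Br → C:1 H:2 Br:1
Element totals:
  C: 8
  H: 17
  Br: 1
  O: 1
Molecular formula: C8H17BrO.
  M = 8(12.0) + 17(1.007825) + 78.918338 + 15.994915
    = 96.000000 + 17.133025 + 78.918338 + 15.994915 = 208.046278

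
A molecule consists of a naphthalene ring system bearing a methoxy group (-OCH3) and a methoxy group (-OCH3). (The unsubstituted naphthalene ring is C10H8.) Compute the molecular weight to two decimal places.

Atom tally by fragment:
  naphthalene ring system core → C:10 H:8
  (− 2 ring H displaced by substituents)
  + OCH3 → C:1 H:3 O:1
  + OCH3 → C:1 H:3 O:1
Element totals:
  C: 12
  H: 12
  O: 2
Molecular formula: C12H12O2.
  M = 12(12.011) + 12(1.008) + 2(15.999)
    = 144.132 + 12.096 + 31.998 = 188.226

188.23 g/mol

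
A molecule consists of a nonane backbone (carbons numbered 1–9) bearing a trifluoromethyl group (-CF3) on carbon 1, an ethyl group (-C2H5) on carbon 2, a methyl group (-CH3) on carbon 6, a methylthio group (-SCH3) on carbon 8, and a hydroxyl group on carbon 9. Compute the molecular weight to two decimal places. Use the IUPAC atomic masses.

300.42 g/mol

Atom tally by fragment:
  F3CCH2 → C:2 H:2 F:3
  CH(C2H5) → C:3 H:6
  CH2 → C:1 H:2
  CH2 → C:1 H:2
  CH2 → C:1 H:2
  CH(CH3) → C:2 H:4
  CH2 → C:1 H:2
  CH(SCH3) → C:2 H:4 S:1
  CH2OH → C:1 H:3 O:1
Element totals:
  C: 14
  H: 27
  F: 3
  O: 1
  S: 1
Molecular formula: C14H27F3OS.
  M = 14(12.011) + 27(1.008) + 3(18.998) + 15.999 + 32.06
    = 168.154 + 27.216 + 56.994 + 15.999 + 32.060 = 300.423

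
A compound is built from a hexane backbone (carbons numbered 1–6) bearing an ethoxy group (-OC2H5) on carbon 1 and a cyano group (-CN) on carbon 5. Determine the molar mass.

Atom tally by fragment:
  C2H5OCH2 → C:3 H:7 O:1
  CH2 → C:1 H:2
  CH2 → C:1 H:2
  CH2 → C:1 H:2
  CH(CN) → C:2 H:1 N:1
  CH3 → C:1 H:3
Element totals:
  C: 9
  H: 17
  N: 1
  O: 1
Molecular formula: C9H17NO.
  M = 9(12.011) + 17(1.008) + 14.007 + 15.999
    = 108.099 + 17.136 + 14.007 + 15.999 = 155.241

155.24 g/mol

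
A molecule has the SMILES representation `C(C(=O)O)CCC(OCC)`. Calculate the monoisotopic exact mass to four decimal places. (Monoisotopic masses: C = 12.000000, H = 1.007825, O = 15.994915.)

146.0943

Atom tally by fragment:
  HOOCCH2 → C:2 H:3 O:2
  CH2 → C:1 H:2
  CH2 → C:1 H:2
  CH2OC2H5 → C:3 H:7 O:1
Element totals:
  C: 7
  H: 14
  O: 3
Molecular formula: C7H14O3.
  M = 7(12.0) + 14(1.007825) + 3(15.994915)
    = 84.000000 + 14.109550 + 47.984745 = 146.094295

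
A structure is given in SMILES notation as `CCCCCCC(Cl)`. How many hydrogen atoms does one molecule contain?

15

Atom tally by fragment:
  CH3 → C:1 H:3
  CH2 → C:1 H:2
  CH2 → C:1 H:2
  CH2 → C:1 H:2
  CH2 → C:1 H:2
  CH2 → C:1 H:2
  CH2Cl → C:1 H:2 Cl:1
Element totals:
  C: 7
  H: 15
  Cl: 1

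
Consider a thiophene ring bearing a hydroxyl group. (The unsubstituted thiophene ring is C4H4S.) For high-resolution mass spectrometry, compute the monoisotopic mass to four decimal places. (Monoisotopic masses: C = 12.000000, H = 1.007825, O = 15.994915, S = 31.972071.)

Atom tally by fragment:
  thiophene ring core → C:4 H:4 S:1
  (− 1 ring H displaced by substituents)
  + OH → O:1 H:1
Element totals:
  C: 4
  H: 4
  O: 1
  S: 1
Molecular formula: C4H4OS.
  M = 4(12.0) + 4(1.007825) + 15.994915 + 31.972071
    = 48.000000 + 4.031300 + 15.994915 + 31.972071 = 99.998286

99.9983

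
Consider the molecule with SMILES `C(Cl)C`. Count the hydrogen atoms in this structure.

5

Atom tally by fragment:
  ClCH2 → C:1 H:2 Cl:1
  CH3 → C:1 H:3
Element totals:
  C: 2
  H: 5
  Cl: 1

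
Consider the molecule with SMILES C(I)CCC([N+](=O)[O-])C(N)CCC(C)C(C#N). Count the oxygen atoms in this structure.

Atom tally by fragment:
  ICH2 → C:1 H:2 I:1
  CH2 → C:1 H:2
  CH2 → C:1 H:2
  CH(NO2) → C:1 H:1 N:1 O:2
  CH(NH2) → C:1 H:3 N:1
  CH2 → C:1 H:2
  CH2 → C:1 H:2
  CH(CH3) → C:2 H:4
  CH2CN → C:2 H:2 N:1
Element totals:
  C: 11
  H: 20
  I: 1
  N: 3
  O: 2

2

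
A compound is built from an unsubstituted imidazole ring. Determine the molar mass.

Atom tally by fragment:
  imidazole ring core → C:3 H:4 N:2
Element totals:
  C: 3
  H: 4
  N: 2
Molecular formula: C3H4N2.
  M = 3(12.011) + 4(1.008) + 2(14.007)
    = 36.033 + 4.032 + 28.014 = 68.079

68.08 g/mol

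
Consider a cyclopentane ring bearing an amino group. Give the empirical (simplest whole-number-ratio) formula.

C5H11N

Atom tally by fragment:
  cyclopentane ring core → C:5 H:10
  (− 1 ring H displaced by substituents)
  + NH2 → N:1 H:2
Element totals:
  C: 5
  H: 11
  N: 1
Molecular formula: C5H11N.
gcd of subscripts (5, 11, 1) = 1, so the empirical formula equals the molecular formula.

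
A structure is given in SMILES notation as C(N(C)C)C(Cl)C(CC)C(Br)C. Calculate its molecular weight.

256.61 g/mol

Atom tally by fragment:
  (CH3)2NCH2 → C:3 H:8 N:1
  CH(Cl) → C:1 H:1 Cl:1
  CH(C2H5) → C:3 H:6
  CH(Br) → C:1 H:1 Br:1
  CH3 → C:1 H:3
Element totals:
  C: 9
  H: 19
  Br: 1
  Cl: 1
  N: 1
Molecular formula: C9H19BrClN.
  M = 9(12.011) + 19(1.008) + 79.904 + 35.45 + 14.007
    = 108.099 + 19.152 + 79.904 + 35.450 + 14.007 = 256.612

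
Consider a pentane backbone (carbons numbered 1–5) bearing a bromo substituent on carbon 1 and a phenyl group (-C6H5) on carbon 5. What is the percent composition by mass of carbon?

Atom tally by fragment:
  BrCH2 → C:1 H:2 Br:1
  CH2 → C:1 H:2
  CH2 → C:1 H:2
  CH2 → C:1 H:2
  CH2C6H5 → C:7 H:7
Element totals:
  C: 11
  H: 15
  Br: 1
Molecular formula: C11H15Br.
Molar mass = 227.145 g/mol.
Mass from C: 11 × 12.011 = 132.121 g/mol.
%C = 132.121 / 227.145 × 100 = 58.17%.

58.17%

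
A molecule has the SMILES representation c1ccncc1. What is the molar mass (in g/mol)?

Atom tally by fragment:
  pyridine ring core → C:5 H:5 N:1
Element totals:
  C: 5
  H: 5
  N: 1
Molecular formula: C5H5N.
  M = 5(12.011) + 5(1.008) + 14.007
    = 60.055 + 5.040 + 14.007 = 79.102

79.10 g/mol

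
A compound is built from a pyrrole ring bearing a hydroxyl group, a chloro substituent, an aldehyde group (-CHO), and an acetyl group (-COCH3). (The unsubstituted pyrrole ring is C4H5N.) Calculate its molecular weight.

187.58 g/mol

Atom tally by fragment:
  pyrrole ring core → C:4 H:5 N:1
  (− 4 ring H displaced by substituents)
  + OH → O:1 H:1
  + Cl → Cl:1
  + CHO → C:1 H:1 O:1
  + COCH3 → C:2 H:3 O:1
Element totals:
  C: 7
  H: 6
  Cl: 1
  N: 1
  O: 3
Molecular formula: C7H6ClNO3.
  M = 7(12.011) + 6(1.008) + 35.45 + 14.007 + 3(15.999)
    = 84.077 + 6.048 + 35.450 + 14.007 + 47.997 = 187.579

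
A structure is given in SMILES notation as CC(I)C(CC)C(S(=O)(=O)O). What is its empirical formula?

C6H13IO3S

Atom tally by fragment:
  CH3 → C:1 H:3
  CH(I) → C:1 H:1 I:1
  CH(C2H5) → C:3 H:6
  CH2SO3H → C:1 H:3 S:1 O:3
Element totals:
  C: 6
  H: 13
  I: 1
  O: 3
  S: 1
Molecular formula: C6H13IO3S.
gcd of subscripts (6, 13, 1, 3, 1) = 1, so the empirical formula equals the molecular formula.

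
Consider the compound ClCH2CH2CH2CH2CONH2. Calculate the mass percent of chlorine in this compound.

Element totals:
  C: 5
  H: 10
  Cl: 1
  N: 1
  O: 1
Molecular formula: C5H10ClNO.
Molar mass = 135.591 g/mol.
Mass from Cl: 1 × 35.45 = 35.450 g/mol.
%Cl = 35.450 / 135.591 × 100 = 26.14%.

26.14%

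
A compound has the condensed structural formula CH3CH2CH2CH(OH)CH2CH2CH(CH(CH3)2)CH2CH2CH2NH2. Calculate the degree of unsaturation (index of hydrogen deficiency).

Element totals:
  C: 13
  H: 29
  N: 1
  O: 1
Molecular formula: C13H29NO.
DoU = (2C + 2 + N − H − X) / 2 = (2·13 + 2 + 1 − 29 − 0) / 2 = 0.

0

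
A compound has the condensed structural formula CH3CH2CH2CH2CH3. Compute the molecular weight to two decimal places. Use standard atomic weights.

72.15 g/mol

Atom tally by fragment:
  CH3 → C:1 H:3
  CH2 → C:1 H:2
  CH2 → C:1 H:2
  CH2 → C:1 H:2
  CH3 → C:1 H:3
Element totals:
  C: 5
  H: 12
Molecular formula: C5H12.
  M = 5(12.011) + 12(1.008)
    = 60.055 + 12.096 = 72.151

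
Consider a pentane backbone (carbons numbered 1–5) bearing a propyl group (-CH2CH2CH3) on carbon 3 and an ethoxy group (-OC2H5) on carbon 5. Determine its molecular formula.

C10H22O

Atom tally by fragment:
  CH3 → C:1 H:3
  CH2 → C:1 H:2
  CH(CH2CH2CH3) → C:4 H:8
  CH2 → C:1 H:2
  CH2OC2H5 → C:3 H:7 O:1
Element totals:
  C: 10
  H: 22
  O: 1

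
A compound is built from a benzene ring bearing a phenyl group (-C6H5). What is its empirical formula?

C6H5

Atom tally by fragment:
  benzene ring core → C:6 H:6
  (− 1 ring H displaced by substituents)
  + C6H5 → C:6 H:5
Element totals:
  C: 12
  H: 10
Molecular formula: C12H10.
gcd of subscripts = 2; dividing each by 2:
  C: 12/2 = 6
  H: 10/2 = 5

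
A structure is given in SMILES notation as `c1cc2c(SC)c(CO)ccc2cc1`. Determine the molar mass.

Atom tally by fragment:
  naphthalene ring system core → C:10 H:8
  (− 2 ring H displaced by substituents)
  + SCH3 → C:1 H:3 S:1
  + CH2OH → C:1 H:3 O:1
Element totals:
  C: 12
  H: 12
  O: 1
  S: 1
Molecular formula: C12H12OS.
  M = 12(12.011) + 12(1.008) + 15.999 + 32.06
    = 144.132 + 12.096 + 15.999 + 32.060 = 204.287

204.29 g/mol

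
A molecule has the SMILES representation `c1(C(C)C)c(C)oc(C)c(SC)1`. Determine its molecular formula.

Atom tally by fragment:
  furan ring core → C:4 H:4 O:1
  (− 4 ring H displaced by substituents)
  + CH(CH3)2 → C:3 H:7
  + CH3 → C:1 H:3
  + CH3 → C:1 H:3
  + SCH3 → C:1 H:3 S:1
Element totals:
  C: 10
  H: 16
  O: 1
  S: 1

C10H16OS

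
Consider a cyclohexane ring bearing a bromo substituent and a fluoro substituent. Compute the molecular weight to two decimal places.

Atom tally by fragment:
  cyclohexane ring core → C:6 H:12
  (− 2 ring H displaced by substituents)
  + Br → Br:1
  + F → F:1
Element totals:
  C: 6
  H: 10
  Br: 1
  F: 1
Molecular formula: C6H10BrF.
  M = 6(12.011) + 10(1.008) + 79.904 + 18.998
    = 72.066 + 10.080 + 79.904 + 18.998 = 181.048

181.05 g/mol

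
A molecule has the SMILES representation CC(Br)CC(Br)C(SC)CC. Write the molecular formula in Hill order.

Atom tally by fragment:
  CH3 → C:1 H:3
  CH(Br) → C:1 H:1 Br:1
  CH2 → C:1 H:2
  CH(Br) → C:1 H:1 Br:1
  CH(SCH3) → C:2 H:4 S:1
  CH2 → C:1 H:2
  CH3 → C:1 H:3
Element totals:
  C: 8
  H: 16
  Br: 2
  S: 1

C8H16Br2S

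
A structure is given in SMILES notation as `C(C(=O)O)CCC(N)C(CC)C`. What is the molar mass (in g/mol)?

173.26 g/mol

Atom tally by fragment:
  HOOCCH2 → C:2 H:3 O:2
  CH2 → C:1 H:2
  CH2 → C:1 H:2
  CH(NH2) → C:1 H:3 N:1
  CH(C2H5) → C:3 H:6
  CH3 → C:1 H:3
Element totals:
  C: 9
  H: 19
  N: 1
  O: 2
Molecular formula: C9H19NO2.
  M = 9(12.011) + 19(1.008) + 14.007 + 2(15.999)
    = 108.099 + 19.152 + 14.007 + 31.998 = 173.256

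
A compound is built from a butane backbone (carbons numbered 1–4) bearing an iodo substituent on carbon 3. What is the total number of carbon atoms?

4

Atom tally by fragment:
  CH3 → C:1 H:3
  CH2 → C:1 H:2
  CH(I) → C:1 H:1 I:1
  CH3 → C:1 H:3
Element totals:
  C: 4
  H: 9
  I: 1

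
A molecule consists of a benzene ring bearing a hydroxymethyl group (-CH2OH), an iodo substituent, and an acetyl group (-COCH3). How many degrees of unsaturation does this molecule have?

5

Atom tally by fragment:
  benzene ring core → C:6 H:6
  (− 3 ring H displaced by substituents)
  + CH2OH → C:1 H:3 O:1
  + I → I:1
  + COCH3 → C:2 H:3 O:1
Element totals:
  C: 9
  H: 9
  I: 1
  O: 2
Molecular formula: C9H9IO2.
DoU = (2C + 2 + N − H − X) / 2 = (2·9 + 2 + 0 − 9 − 1) / 2 = 5.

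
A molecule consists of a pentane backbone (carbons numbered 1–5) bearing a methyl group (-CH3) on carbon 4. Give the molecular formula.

Atom tally by fragment:
  CH3 → C:1 H:3
  CH2 → C:1 H:2
  CH2 → C:1 H:2
  CH(CH3) → C:2 H:4
  CH3 → C:1 H:3
Element totals:
  C: 6
  H: 14

C6H14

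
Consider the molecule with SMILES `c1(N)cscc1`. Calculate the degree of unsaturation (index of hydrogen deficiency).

3

Atom tally by fragment:
  thiophene ring core → C:4 H:4 S:1
  (− 1 ring H displaced by substituents)
  + NH2 → N:1 H:2
Element totals:
  C: 4
  H: 5
  N: 1
  S: 1
Molecular formula: C4H5NS.
DoU = (2C + 2 + N − H − X) / 2 = (2·4 + 2 + 1 − 5 − 0) / 2 = 3.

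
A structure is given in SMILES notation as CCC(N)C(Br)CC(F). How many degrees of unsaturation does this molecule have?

0

Atom tally by fragment:
  CH3 → C:1 H:3
  CH2 → C:1 H:2
  CH(NH2) → C:1 H:3 N:1
  CH(Br) → C:1 H:1 Br:1
  CH2 → C:1 H:2
  CH2F → C:1 H:2 F:1
Element totals:
  C: 6
  H: 13
  Br: 1
  F: 1
  N: 1
Molecular formula: C6H13BrFN.
DoU = (2C + 2 + N − H − X) / 2 = (2·6 + 2 + 1 − 13 − 2) / 2 = 0.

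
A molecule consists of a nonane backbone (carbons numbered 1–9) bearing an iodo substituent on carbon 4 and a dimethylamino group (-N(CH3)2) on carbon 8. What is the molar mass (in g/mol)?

297.22 g/mol

Atom tally by fragment:
  CH3 → C:1 H:3
  CH2 → C:1 H:2
  CH2 → C:1 H:2
  CH(I) → C:1 H:1 I:1
  CH2 → C:1 H:2
  CH2 → C:1 H:2
  CH2 → C:1 H:2
  CH(N(CH3)2) → C:3 H:7 N:1
  CH3 → C:1 H:3
Element totals:
  C: 11
  H: 24
  I: 1
  N: 1
Molecular formula: C11H24IN.
  M = 11(12.011) + 24(1.008) + 126.904 + 14.007
    = 132.121 + 24.192 + 126.904 + 14.007 = 297.224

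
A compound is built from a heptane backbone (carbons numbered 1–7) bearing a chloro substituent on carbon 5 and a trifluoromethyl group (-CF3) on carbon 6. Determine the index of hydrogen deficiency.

0

Atom tally by fragment:
  CH3 → C:1 H:3
  CH2 → C:1 H:2
  CH2 → C:1 H:2
  CH2 → C:1 H:2
  CH(Cl) → C:1 H:1 Cl:1
  CH(CF3) → C:2 H:1 F:3
  CH3 → C:1 H:3
Element totals:
  C: 8
  H: 14
  Cl: 1
  F: 3
Molecular formula: C8H14ClF3.
DoU = (2C + 2 + N − H − X) / 2 = (2·8 + 2 + 0 − 14 − 4) / 2 = 0.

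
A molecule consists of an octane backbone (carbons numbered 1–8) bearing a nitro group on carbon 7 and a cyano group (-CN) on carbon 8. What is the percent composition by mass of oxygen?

17.37%

Atom tally by fragment:
  CH3 → C:1 H:3
  CH2 → C:1 H:2
  CH2 → C:1 H:2
  CH2 → C:1 H:2
  CH2 → C:1 H:2
  CH2 → C:1 H:2
  CH(NO2) → C:1 H:1 N:1 O:2
  CH2CN → C:2 H:2 N:1
Element totals:
  C: 9
  H: 16
  N: 2
  O: 2
Molecular formula: C9H16N2O2.
Molar mass = 184.239 g/mol.
Mass from O: 2 × 15.999 = 31.998 g/mol.
%O = 31.998 / 184.239 × 100 = 17.37%.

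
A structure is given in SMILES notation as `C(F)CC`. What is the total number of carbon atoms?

3

Atom tally by fragment:
  FCH2 → C:1 H:2 F:1
  CH2 → C:1 H:2
  CH3 → C:1 H:3
Element totals:
  C: 3
  H: 7
  F: 1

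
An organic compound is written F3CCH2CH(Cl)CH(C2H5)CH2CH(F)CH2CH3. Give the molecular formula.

C10H17ClF4

Atom tally by fragment:
  F3CCH2 → C:2 H:2 F:3
  CH(Cl) → C:1 H:1 Cl:1
  CH(C2H5) → C:3 H:6
  CH2 → C:1 H:2
  CH(F) → C:1 H:1 F:1
  CH2 → C:1 H:2
  CH3 → C:1 H:3
Element totals:
  C: 10
  H: 17
  Cl: 1
  F: 4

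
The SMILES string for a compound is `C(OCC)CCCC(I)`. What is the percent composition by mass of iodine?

Atom tally by fragment:
  C2H5OCH2 → C:3 H:7 O:1
  CH2 → C:1 H:2
  CH2 → C:1 H:2
  CH2 → C:1 H:2
  CH2I → C:1 H:2 I:1
Element totals:
  C: 7
  H: 15
  I: 1
  O: 1
Molecular formula: C7H15IO.
Molar mass = 242.100 g/mol.
Mass from I: 1 × 126.904 = 126.904 g/mol.
%I = 126.904 / 242.100 × 100 = 52.42%.

52.42%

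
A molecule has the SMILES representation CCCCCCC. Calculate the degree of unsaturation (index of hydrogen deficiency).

Atom tally by fragment:
  CH3 → C:1 H:3
  CH2 → C:1 H:2
  CH2 → C:1 H:2
  CH2 → C:1 H:2
  CH2 → C:1 H:2
  CH2 → C:1 H:2
  CH3 → C:1 H:3
Element totals:
  C: 7
  H: 16
Molecular formula: C7H16.
DoU = (2C + 2 + N − H − X) / 2 = (2·7 + 2 + 0 − 16 − 0) / 2 = 0.

0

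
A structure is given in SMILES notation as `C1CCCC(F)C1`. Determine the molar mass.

102.15 g/mol

Atom tally by fragment:
  cyclohexane ring core → C:6 H:12
  (− 1 ring H displaced by substituents)
  + F → F:1
Element totals:
  C: 6
  H: 11
  F: 1
Molecular formula: C6H11F.
  M = 6(12.011) + 11(1.008) + 18.998
    = 72.066 + 11.088 + 18.998 = 102.152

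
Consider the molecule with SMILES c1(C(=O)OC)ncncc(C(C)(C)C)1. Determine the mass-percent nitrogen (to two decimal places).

14.42%

Atom tally by fragment:
  pyrimidine ring core → C:4 H:4 N:2
  (− 2 ring H displaced by substituents)
  + COOCH3 → C:2 H:3 O:2
  + C(CH3)3 → C:4 H:9
Element totals:
  C: 10
  H: 14
  N: 2
  O: 2
Molecular formula: C10H14N2O2.
Molar mass = 194.234 g/mol.
Mass from N: 2 × 14.007 = 28.014 g/mol.
%N = 28.014 / 194.234 × 100 = 14.42%.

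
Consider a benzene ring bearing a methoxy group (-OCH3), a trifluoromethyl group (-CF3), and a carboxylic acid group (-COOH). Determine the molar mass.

Atom tally by fragment:
  benzene ring core → C:6 H:6
  (− 3 ring H displaced by substituents)
  + OCH3 → C:1 H:3 O:1
  + CF3 → C:1 F:3
  + COOH → C:1 H:1 O:2
Element totals:
  C: 9
  H: 7
  F: 3
  O: 3
Molecular formula: C9H7F3O3.
  M = 9(12.011) + 7(1.008) + 3(18.998) + 3(15.999)
    = 108.099 + 7.056 + 56.994 + 47.997 = 220.146

220.15 g/mol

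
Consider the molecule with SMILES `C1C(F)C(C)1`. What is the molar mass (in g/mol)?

74.10 g/mol

Atom tally by fragment:
  cyclopropane ring core → C:3 H:6
  (− 2 ring H displaced by substituents)
  + F → F:1
  + CH3 → C:1 H:3
Element totals:
  C: 4
  H: 7
  F: 1
Molecular formula: C4H7F.
  M = 4(12.011) + 7(1.008) + 18.998
    = 48.044 + 7.056 + 18.998 = 74.098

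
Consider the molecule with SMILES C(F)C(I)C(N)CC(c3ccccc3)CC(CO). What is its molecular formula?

Atom tally by fragment:
  FCH2 → C:1 H:2 F:1
  CH(I) → C:1 H:1 I:1
  CH(NH2) → C:1 H:3 N:1
  CH2 → C:1 H:2
  CH(C6H5) → C:7 H:6
  CH2 → C:1 H:2
  CH2CH2OH → C:2 H:5 O:1
Element totals:
  C: 14
  H: 21
  F: 1
  I: 1
  N: 1
  O: 1

C14H21FINO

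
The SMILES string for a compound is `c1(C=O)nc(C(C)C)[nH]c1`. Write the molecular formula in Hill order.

C7H10N2O

Atom tally by fragment:
  imidazole ring core → C:3 H:4 N:2
  (− 2 ring H displaced by substituents)
  + CHO → C:1 H:1 O:1
  + CH(CH3)2 → C:3 H:7
Element totals:
  C: 7
  H: 10
  N: 2
  O: 1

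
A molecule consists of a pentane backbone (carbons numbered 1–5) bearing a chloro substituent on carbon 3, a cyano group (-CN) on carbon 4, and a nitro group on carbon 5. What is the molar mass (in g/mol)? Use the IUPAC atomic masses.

176.60 g/mol

Atom tally by fragment:
  CH3 → C:1 H:3
  CH2 → C:1 H:2
  CH(Cl) → C:1 H:1 Cl:1
  CH(CN) → C:2 H:1 N:1
  CH2NO2 → C:1 H:2 N:1 O:2
Element totals:
  C: 6
  H: 9
  Cl: 1
  N: 2
  O: 2
Molecular formula: C6H9ClN2O2.
  M = 6(12.011) + 9(1.008) + 35.45 + 2(14.007) + 2(15.999)
    = 72.066 + 9.072 + 35.450 + 28.014 + 31.998 = 176.600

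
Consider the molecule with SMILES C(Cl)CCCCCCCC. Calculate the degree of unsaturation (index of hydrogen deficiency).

Atom tally by fragment:
  ClCH2 → C:1 H:2 Cl:1
  CH2 → C:1 H:2
  CH2 → C:1 H:2
  CH2 → C:1 H:2
  CH2 → C:1 H:2
  CH2 → C:1 H:2
  CH2 → C:1 H:2
  CH2 → C:1 H:2
  CH3 → C:1 H:3
Element totals:
  C: 9
  H: 19
  Cl: 1
Molecular formula: C9H19Cl.
DoU = (2C + 2 + N − H − X) / 2 = (2·9 + 2 + 0 − 19 − 1) / 2 = 0.

0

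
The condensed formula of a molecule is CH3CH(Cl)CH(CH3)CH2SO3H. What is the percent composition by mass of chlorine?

Atom tally by fragment:
  CH3 → C:1 H:3
  CH(Cl) → C:1 H:1 Cl:1
  CH(CH3) → C:2 H:4
  CH2SO3H → C:1 H:3 S:1 O:3
Element totals:
  C: 5
  H: 11
  Cl: 1
  O: 3
  S: 1
Molecular formula: C5H11ClO3S.
Molar mass = 186.650 g/mol.
Mass from Cl: 1 × 35.45 = 35.450 g/mol.
%Cl = 35.450 / 186.650 × 100 = 18.99%.

18.99%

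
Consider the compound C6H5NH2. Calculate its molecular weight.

93.13 g/mol

Element totals:
  C: 6
  H: 7
  N: 1
Molecular formula: C6H7N.
  M = 6(12.011) + 7(1.008) + 14.007
    = 72.066 + 7.056 + 14.007 = 93.129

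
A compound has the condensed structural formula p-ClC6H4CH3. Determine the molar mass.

Atom tally by fragment:
  benzene ring core → C:6 H:6
  (− 2 ring H displaced by substituents)
  + Cl → Cl:1
  + CH3 → C:1 H:3
Element totals:
  C: 7
  H: 7
  Cl: 1
Molecular formula: C7H7Cl.
  M = 7(12.011) + 7(1.008) + 35.45
    = 84.077 + 7.056 + 35.450 = 126.583

126.58 g/mol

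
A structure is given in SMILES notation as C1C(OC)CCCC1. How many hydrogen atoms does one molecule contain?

Atom tally by fragment:
  cyclohexane ring core → C:6 H:12
  (− 1 ring H displaced by substituents)
  + OCH3 → C:1 H:3 O:1
Element totals:
  C: 7
  H: 14
  O: 1

14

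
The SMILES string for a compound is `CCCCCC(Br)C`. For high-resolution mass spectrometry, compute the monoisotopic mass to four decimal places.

Atom tally by fragment:
  CH3 → C:1 H:3
  CH2 → C:1 H:2
  CH2 → C:1 H:2
  CH2 → C:1 H:2
  CH2 → C:1 H:2
  CH(Br) → C:1 H:1 Br:1
  CH3 → C:1 H:3
Element totals:
  C: 7
  H: 15
  Br: 1
Molecular formula: C7H15Br.
  M = 7(12.0) + 15(1.007825) + 78.918338
    = 84.000000 + 15.117375 + 78.918338 = 178.035713

178.0357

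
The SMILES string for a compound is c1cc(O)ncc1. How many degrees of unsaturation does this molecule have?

4

Atom tally by fragment:
  pyridine ring core → C:5 H:5 N:1
  (− 1 ring H displaced by substituents)
  + OH → O:1 H:1
Element totals:
  C: 5
  H: 5
  N: 1
  O: 1
Molecular formula: C5H5NO.
DoU = (2C + 2 + N − H − X) / 2 = (2·5 + 2 + 1 − 5 − 0) / 2 = 4.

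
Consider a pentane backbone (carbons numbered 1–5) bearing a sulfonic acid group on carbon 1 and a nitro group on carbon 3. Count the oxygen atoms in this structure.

Atom tally by fragment:
  HO3SCH2 → C:1 H:3 S:1 O:3
  CH2 → C:1 H:2
  CH(NO2) → C:1 H:1 N:1 O:2
  CH2 → C:1 H:2
  CH3 → C:1 H:3
Element totals:
  C: 5
  H: 11
  N: 1
  O: 5
  S: 1

5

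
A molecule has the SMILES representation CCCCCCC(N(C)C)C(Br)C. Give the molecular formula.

Atom tally by fragment:
  CH3 → C:1 H:3
  CH2 → C:1 H:2
  CH2 → C:1 H:2
  CH2 → C:1 H:2
  CH2 → C:1 H:2
  CH2 → C:1 H:2
  CH(N(CH3)2) → C:3 H:7 N:1
  CH(Br) → C:1 H:1 Br:1
  CH3 → C:1 H:3
Element totals:
  C: 11
  H: 24
  Br: 1
  N: 1

C11H24BrN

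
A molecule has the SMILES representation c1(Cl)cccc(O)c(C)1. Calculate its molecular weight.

142.58 g/mol

Atom tally by fragment:
  benzene ring core → C:6 H:6
  (− 3 ring H displaced by substituents)
  + Cl → Cl:1
  + OH → O:1 H:1
  + CH3 → C:1 H:3
Element totals:
  C: 7
  H: 7
  Cl: 1
  O: 1
Molecular formula: C7H7ClO.
  M = 7(12.011) + 7(1.008) + 35.45 + 15.999
    = 84.077 + 7.056 + 35.450 + 15.999 = 142.582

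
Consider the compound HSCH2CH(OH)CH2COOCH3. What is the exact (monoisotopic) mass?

150.0351

Element totals:
  C: 5
  H: 10
  O: 3
  S: 1
Molecular formula: C5H10O3S.
  M = 5(12.0) + 10(1.007825) + 3(15.994915) + 31.972071
    = 60.000000 + 10.078250 + 47.984745 + 31.972071 = 150.035066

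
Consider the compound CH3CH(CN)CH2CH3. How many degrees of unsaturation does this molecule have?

Atom tally by fragment:
  CH3 → C:1 H:3
  CH(CN) → C:2 H:1 N:1
  CH2 → C:1 H:2
  CH3 → C:1 H:3
Element totals:
  C: 5
  H: 9
  N: 1
Molecular formula: C5H9N.
DoU = (2C + 2 + N − H − X) / 2 = (2·5 + 2 + 1 − 9 − 0) / 2 = 2.

2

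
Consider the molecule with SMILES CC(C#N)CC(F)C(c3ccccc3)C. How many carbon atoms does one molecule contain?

Atom tally by fragment:
  CH3 → C:1 H:3
  CH(CN) → C:2 H:1 N:1
  CH2 → C:1 H:2
  CH(F) → C:1 H:1 F:1
  CH(C6H5) → C:7 H:6
  CH3 → C:1 H:3
Element totals:
  C: 13
  H: 16
  F: 1
  N: 1

13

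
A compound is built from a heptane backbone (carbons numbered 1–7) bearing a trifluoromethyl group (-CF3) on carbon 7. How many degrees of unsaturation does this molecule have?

Atom tally by fragment:
  CH3 → C:1 H:3
  CH2 → C:1 H:2
  CH2 → C:1 H:2
  CH2 → C:1 H:2
  CH2 → C:1 H:2
  CH2 → C:1 H:2
  CH2CF3 → C:2 H:2 F:3
Element totals:
  C: 8
  H: 15
  F: 3
Molecular formula: C8H15F3.
DoU = (2C + 2 + N − H − X) / 2 = (2·8 + 2 + 0 − 15 − 3) / 2 = 0.

0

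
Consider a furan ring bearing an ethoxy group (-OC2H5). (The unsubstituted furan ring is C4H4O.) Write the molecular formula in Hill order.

C6H8O2

Atom tally by fragment:
  furan ring core → C:4 H:4 O:1
  (− 1 ring H displaced by substituents)
  + OC2H5 → C:2 H:5 O:1
Element totals:
  C: 6
  H: 8
  O: 2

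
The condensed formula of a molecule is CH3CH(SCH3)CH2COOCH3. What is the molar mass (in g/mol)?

148.22 g/mol

Element totals:
  C: 6
  H: 12
  O: 2
  S: 1
Molecular formula: C6H12O2S.
  M = 6(12.011) + 12(1.008) + 2(15.999) + 32.06
    = 72.066 + 12.096 + 31.998 + 32.060 = 148.220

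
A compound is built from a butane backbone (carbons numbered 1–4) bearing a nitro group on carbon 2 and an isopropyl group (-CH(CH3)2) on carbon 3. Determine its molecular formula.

Atom tally by fragment:
  CH3 → C:1 H:3
  CH(NO2) → C:1 H:1 N:1 O:2
  CH(CH(CH3)2) → C:4 H:8
  CH3 → C:1 H:3
Element totals:
  C: 7
  H: 15
  N: 1
  O: 2

C7H15NO2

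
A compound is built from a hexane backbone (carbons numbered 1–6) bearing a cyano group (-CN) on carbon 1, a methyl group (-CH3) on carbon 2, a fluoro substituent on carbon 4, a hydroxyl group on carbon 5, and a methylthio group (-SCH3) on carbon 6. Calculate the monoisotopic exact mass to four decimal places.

205.0937

Atom tally by fragment:
  NCCH2 → C:2 H:2 N:1
  CH(CH3) → C:2 H:4
  CH2 → C:1 H:2
  CH(F) → C:1 H:1 F:1
  CH(OH) → C:1 H:2 O:1
  CH2SCH3 → C:2 H:5 S:1
Element totals:
  C: 9
  H: 16
  F: 1
  N: 1
  O: 1
  S: 1
Molecular formula: C9H16FNOS.
  M = 9(12.0) + 16(1.007825) + 18.998403 + 14.003074 + 15.994915 + 31.972071
    = 108.000000 + 16.125200 + 18.998403 + 14.003074 + 15.994915 + 31.972071 = 205.093663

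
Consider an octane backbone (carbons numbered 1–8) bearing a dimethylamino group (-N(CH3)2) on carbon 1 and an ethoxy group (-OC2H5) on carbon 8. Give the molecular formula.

C12H27NO

Atom tally by fragment:
  (CH3)2NCH2 → C:3 H:8 N:1
  CH2 → C:1 H:2
  CH2 → C:1 H:2
  CH2 → C:1 H:2
  CH2 → C:1 H:2
  CH2 → C:1 H:2
  CH2 → C:1 H:2
  CH2OC2H5 → C:3 H:7 O:1
Element totals:
  C: 12
  H: 27
  N: 1
  O: 1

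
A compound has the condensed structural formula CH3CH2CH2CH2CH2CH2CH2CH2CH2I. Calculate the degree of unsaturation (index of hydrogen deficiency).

0

Atom tally by fragment:
  CH3 → C:1 H:3
  CH2 → C:1 H:2
  CH2 → C:1 H:2
  CH2 → C:1 H:2
  CH2 → C:1 H:2
  CH2 → C:1 H:2
  CH2 → C:1 H:2
  CH2 → C:1 H:2
  CH2I → C:1 H:2 I:1
Element totals:
  C: 9
  H: 19
  I: 1
Molecular formula: C9H19I.
DoU = (2C + 2 + N − H − X) / 2 = (2·9 + 2 + 0 − 19 − 1) / 2 = 0.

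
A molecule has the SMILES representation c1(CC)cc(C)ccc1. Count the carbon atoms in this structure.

9

Atom tally by fragment:
  benzene ring core → C:6 H:6
  (− 2 ring H displaced by substituents)
  + C2H5 → C:2 H:5
  + CH3 → C:1 H:3
Element totals:
  C: 9
  H: 12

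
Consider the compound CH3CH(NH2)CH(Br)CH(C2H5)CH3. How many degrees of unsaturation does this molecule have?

0

Atom tally by fragment:
  CH3 → C:1 H:3
  CH(NH2) → C:1 H:3 N:1
  CH(Br) → C:1 H:1 Br:1
  CH(C2H5) → C:3 H:6
  CH3 → C:1 H:3
Element totals:
  C: 7
  H: 16
  Br: 1
  N: 1
Molecular formula: C7H16BrN.
DoU = (2C + 2 + N − H − X) / 2 = (2·7 + 2 + 1 − 16 − 1) / 2 = 0.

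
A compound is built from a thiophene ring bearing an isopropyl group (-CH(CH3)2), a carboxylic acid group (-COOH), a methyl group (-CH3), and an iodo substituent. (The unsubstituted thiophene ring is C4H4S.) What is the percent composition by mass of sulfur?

10.34%

Atom tally by fragment:
  thiophene ring core → C:4 H:4 S:1
  (− 4 ring H displaced by substituents)
  + CH(CH3)2 → C:3 H:7
  + COOH → C:1 H:1 O:2
  + CH3 → C:1 H:3
  + I → I:1
Element totals:
  C: 9
  H: 11
  I: 1
  O: 2
  S: 1
Molecular formula: C9H11IO2S.
Molar mass = 310.149 g/mol.
Mass from S: 1 × 32.06 = 32.060 g/mol.
%S = 32.060 / 310.149 × 100 = 10.34%.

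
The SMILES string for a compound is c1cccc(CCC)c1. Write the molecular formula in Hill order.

Atom tally by fragment:
  benzene ring core → C:6 H:6
  (− 1 ring H displaced by substituents)
  + CH2CH2CH3 → C:3 H:7
Element totals:
  C: 9
  H: 12

C9H12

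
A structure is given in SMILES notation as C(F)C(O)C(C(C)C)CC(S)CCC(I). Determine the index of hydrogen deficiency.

0

Atom tally by fragment:
  FCH2 → C:1 H:2 F:1
  CH(OH) → C:1 H:2 O:1
  CH(CH(CH3)2) → C:4 H:8
  CH2 → C:1 H:2
  CH(SH) → C:1 H:2 S:1
  CH2 → C:1 H:2
  CH2 → C:1 H:2
  CH2I → C:1 H:2 I:1
Element totals:
  C: 11
  H: 22
  F: 1
  I: 1
  O: 1
  S: 1
Molecular formula: C11H22FIOS.
DoU = (2C + 2 + N − H − X) / 2 = (2·11 + 2 + 0 − 22 − 2) / 2 = 0.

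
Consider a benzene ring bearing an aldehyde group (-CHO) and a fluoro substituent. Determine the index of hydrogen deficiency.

Atom tally by fragment:
  benzene ring core → C:6 H:6
  (− 2 ring H displaced by substituents)
  + CHO → C:1 H:1 O:1
  + F → F:1
Element totals:
  C: 7
  H: 5
  F: 1
  O: 1
Molecular formula: C7H5FO.
DoU = (2C + 2 + N − H − X) / 2 = (2·7 + 2 + 0 − 5 − 1) / 2 = 5.

5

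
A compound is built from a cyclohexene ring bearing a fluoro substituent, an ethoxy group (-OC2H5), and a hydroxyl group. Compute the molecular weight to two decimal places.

160.19 g/mol

Atom tally by fragment:
  cyclohexene ring core → C:6 H:10
  (− 3 ring H displaced by substituents)
  + F → F:1
  + OC2H5 → C:2 H:5 O:1
  + OH → O:1 H:1
Element totals:
  C: 8
  H: 13
  F: 1
  O: 2
Molecular formula: C8H13FO2.
  M = 8(12.011) + 13(1.008) + 18.998 + 2(15.999)
    = 96.088 + 13.104 + 18.998 + 31.998 = 160.188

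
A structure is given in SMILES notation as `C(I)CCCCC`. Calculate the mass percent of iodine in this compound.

59.84%

Atom tally by fragment:
  ICH2 → C:1 H:2 I:1
  CH2 → C:1 H:2
  CH2 → C:1 H:2
  CH2 → C:1 H:2
  CH2 → C:1 H:2
  CH3 → C:1 H:3
Element totals:
  C: 6
  H: 13
  I: 1
Molecular formula: C6H13I.
Molar mass = 212.074 g/mol.
Mass from I: 1 × 126.904 = 126.904 g/mol.
%I = 126.904 / 212.074 × 100 = 59.84%.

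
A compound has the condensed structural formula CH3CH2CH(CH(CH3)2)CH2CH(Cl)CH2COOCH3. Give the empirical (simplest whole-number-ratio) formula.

C11H21ClO2

Atom tally by fragment:
  CH3 → C:1 H:3
  CH2 → C:1 H:2
  CH(CH(CH3)2) → C:4 H:8
  CH2 → C:1 H:2
  CH(Cl) → C:1 H:1 Cl:1
  CH2COOCH3 → C:3 H:5 O:2
Element totals:
  C: 11
  H: 21
  Cl: 1
  O: 2
Molecular formula: C11H21ClO2.
gcd of subscripts (11, 1, 21, 2) = 1, so the empirical formula equals the molecular formula.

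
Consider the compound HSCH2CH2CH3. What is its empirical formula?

C3H8S

Element totals:
  C: 3
  H: 8
  S: 1
Molecular formula: C3H8S.
gcd of subscripts (3, 8, 1) = 1, so the empirical formula equals the molecular formula.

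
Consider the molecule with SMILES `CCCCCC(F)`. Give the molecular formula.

Atom tally by fragment:
  CH3 → C:1 H:3
  CH2 → C:1 H:2
  CH2 → C:1 H:2
  CH2 → C:1 H:2
  CH2 → C:1 H:2
  CH2F → C:1 H:2 F:1
Element totals:
  C: 6
  H: 13
  F: 1

C6H13F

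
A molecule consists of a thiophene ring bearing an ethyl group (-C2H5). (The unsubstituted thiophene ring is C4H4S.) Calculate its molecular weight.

Atom tally by fragment:
  thiophene ring core → C:4 H:4 S:1
  (− 1 ring H displaced by substituents)
  + C2H5 → C:2 H:5
Element totals:
  C: 6
  H: 8
  S: 1
Molecular formula: C6H8S.
  M = 6(12.011) + 8(1.008) + 32.06
    = 72.066 + 8.064 + 32.060 = 112.190

112.19 g/mol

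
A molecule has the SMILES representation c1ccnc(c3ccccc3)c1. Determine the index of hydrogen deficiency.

Atom tally by fragment:
  pyridine ring core → C:5 H:5 N:1
  (− 1 ring H displaced by substituents)
  + C6H5 → C:6 H:5
Element totals:
  C: 11
  H: 9
  N: 1
Molecular formula: C11H9N.
DoU = (2C + 2 + N − H − X) / 2 = (2·11 + 2 + 1 − 9 − 0) / 2 = 8.

8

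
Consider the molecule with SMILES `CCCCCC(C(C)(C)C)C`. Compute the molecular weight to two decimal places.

156.31 g/mol

Atom tally by fragment:
  CH3 → C:1 H:3
  CH2 → C:1 H:2
  CH2 → C:1 H:2
  CH2 → C:1 H:2
  CH2 → C:1 H:2
  CH(C(CH3)3) → C:5 H:10
  CH3 → C:1 H:3
Element totals:
  C: 11
  H: 24
Molecular formula: C11H24.
  M = 11(12.011) + 24(1.008)
    = 132.121 + 24.192 = 156.313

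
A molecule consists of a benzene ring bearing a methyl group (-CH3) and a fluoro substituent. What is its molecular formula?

C7H7F

Atom tally by fragment:
  benzene ring core → C:6 H:6
  (− 2 ring H displaced by substituents)
  + CH3 → C:1 H:3
  + F → F:1
Element totals:
  C: 7
  H: 7
  F: 1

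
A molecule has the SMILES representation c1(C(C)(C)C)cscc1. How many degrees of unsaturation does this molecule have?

Atom tally by fragment:
  thiophene ring core → C:4 H:4 S:1
  (− 1 ring H displaced by substituents)
  + C(CH3)3 → C:4 H:9
Element totals:
  C: 8
  H: 12
  S: 1
Molecular formula: C8H12S.
DoU = (2C + 2 + N − H − X) / 2 = (2·8 + 2 + 0 − 12 − 0) / 2 = 3.

3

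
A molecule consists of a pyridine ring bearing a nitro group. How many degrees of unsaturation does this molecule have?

Atom tally by fragment:
  pyridine ring core → C:5 H:5 N:1
  (− 1 ring H displaced by substituents)
  + NO2 → N:1 O:2
Element totals:
  C: 5
  H: 4
  N: 2
  O: 2
Molecular formula: C5H4N2O2.
DoU = (2C + 2 + N − H − X) / 2 = (2·5 + 2 + 2 − 4 − 0) / 2 = 5.

5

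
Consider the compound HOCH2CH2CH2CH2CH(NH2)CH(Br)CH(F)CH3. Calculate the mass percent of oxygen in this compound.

6.61%

Element totals:
  C: 8
  H: 17
  Br: 1
  F: 1
  N: 1
  O: 1
Molecular formula: C8H17BrFNO.
Molar mass = 242.132 g/mol.
Mass from O: 1 × 15.999 = 15.999 g/mol.
%O = 15.999 / 242.132 × 100 = 6.61%.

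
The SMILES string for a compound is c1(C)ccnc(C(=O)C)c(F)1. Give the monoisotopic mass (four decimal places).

Atom tally by fragment:
  pyridine ring core → C:5 H:5 N:1
  (− 3 ring H displaced by substituents)
  + CH3 → C:1 H:3
  + COCH3 → C:2 H:3 O:1
  + F → F:1
Element totals:
  C: 8
  H: 8
  F: 1
  N: 1
  O: 1
Molecular formula: C8H8FNO.
  M = 8(12.0) + 8(1.007825) + 18.998403 + 14.003074 + 15.994915
    = 96.000000 + 8.062600 + 18.998403 + 14.003074 + 15.994915 = 153.058992

153.0590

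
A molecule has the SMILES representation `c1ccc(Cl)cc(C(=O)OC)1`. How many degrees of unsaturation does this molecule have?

5

Atom tally by fragment:
  benzene ring core → C:6 H:6
  (− 2 ring H displaced by substituents)
  + Cl → Cl:1
  + COOCH3 → C:2 H:3 O:2
Element totals:
  C: 8
  H: 7
  Cl: 1
  O: 2
Molecular formula: C8H7ClO2.
DoU = (2C + 2 + N − H − X) / 2 = (2·8 + 2 + 0 − 7 − 1) / 2 = 5.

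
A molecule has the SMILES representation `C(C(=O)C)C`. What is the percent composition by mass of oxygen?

Atom tally by fragment:
  CH3COCH2 → C:3 H:5 O:1
  CH3 → C:1 H:3
Element totals:
  C: 4
  H: 8
  O: 1
Molecular formula: C4H8O.
Molar mass = 72.107 g/mol.
Mass from O: 1 × 15.999 = 15.999 g/mol.
%O = 15.999 / 72.107 × 100 = 22.19%.

22.19%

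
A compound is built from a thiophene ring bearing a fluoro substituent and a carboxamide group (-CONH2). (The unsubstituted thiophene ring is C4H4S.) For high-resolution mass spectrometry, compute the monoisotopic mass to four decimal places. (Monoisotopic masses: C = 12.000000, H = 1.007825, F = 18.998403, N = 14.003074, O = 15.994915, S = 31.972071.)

Atom tally by fragment:
  thiophene ring core → C:4 H:4 S:1
  (− 2 ring H displaced by substituents)
  + F → F:1
  + CONH2 → C:1 H:2 O:1 N:1
Element totals:
  C: 5
  H: 4
  F: 1
  N: 1
  O: 1
  S: 1
Molecular formula: C5H4FNOS.
  M = 5(12.0) + 4(1.007825) + 18.998403 + 14.003074 + 15.994915 + 31.972071
    = 60.000000 + 4.031300 + 18.998403 + 14.003074 + 15.994915 + 31.972071 = 144.999763

144.9998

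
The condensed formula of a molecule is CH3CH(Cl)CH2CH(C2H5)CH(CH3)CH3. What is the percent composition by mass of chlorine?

Atom tally by fragment:
  CH3 → C:1 H:3
  CH(Cl) → C:1 H:1 Cl:1
  CH2 → C:1 H:2
  CH(C2H5) → C:3 H:6
  CH(CH3) → C:2 H:4
  CH3 → C:1 H:3
Element totals:
  C: 9
  H: 19
  Cl: 1
Molecular formula: C9H19Cl.
Molar mass = 162.701 g/mol.
Mass from Cl: 1 × 35.45 = 35.450 g/mol.
%Cl = 35.450 / 162.701 × 100 = 21.79%.

21.79%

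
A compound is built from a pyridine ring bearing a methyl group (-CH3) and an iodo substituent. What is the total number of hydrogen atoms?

6

Atom tally by fragment:
  pyridine ring core → C:5 H:5 N:1
  (− 2 ring H displaced by substituents)
  + CH3 → C:1 H:3
  + I → I:1
Element totals:
  C: 6
  H: 6
  I: 1
  N: 1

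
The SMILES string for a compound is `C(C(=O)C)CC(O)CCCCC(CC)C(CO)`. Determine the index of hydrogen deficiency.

Atom tally by fragment:
  CH3COCH2 → C:3 H:5 O:1
  CH2 → C:1 H:2
  CH(OH) → C:1 H:2 O:1
  CH2 → C:1 H:2
  CH2 → C:1 H:2
  CH2 → C:1 H:2
  CH2 → C:1 H:2
  CH(C2H5) → C:3 H:6
  CH2CH2OH → C:2 H:5 O:1
Element totals:
  C: 14
  H: 28
  O: 3
Molecular formula: C14H28O3.
DoU = (2C + 2 + N − H − X) / 2 = (2·14 + 2 + 0 − 28 − 0) / 2 = 1.

1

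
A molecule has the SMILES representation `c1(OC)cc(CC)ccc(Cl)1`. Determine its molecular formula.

C9H11ClO

Atom tally by fragment:
  benzene ring core → C:6 H:6
  (− 3 ring H displaced by substituents)
  + OCH3 → C:1 H:3 O:1
  + C2H5 → C:2 H:5
  + Cl → Cl:1
Element totals:
  C: 9
  H: 11
  Cl: 1
  O: 1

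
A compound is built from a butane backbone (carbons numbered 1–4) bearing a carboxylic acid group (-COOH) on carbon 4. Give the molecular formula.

Atom tally by fragment:
  CH3 → C:1 H:3
  CH2 → C:1 H:2
  CH2 → C:1 H:2
  CH2COOH → C:2 H:3 O:2
Element totals:
  C: 5
  H: 10
  O: 2

C5H10O2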